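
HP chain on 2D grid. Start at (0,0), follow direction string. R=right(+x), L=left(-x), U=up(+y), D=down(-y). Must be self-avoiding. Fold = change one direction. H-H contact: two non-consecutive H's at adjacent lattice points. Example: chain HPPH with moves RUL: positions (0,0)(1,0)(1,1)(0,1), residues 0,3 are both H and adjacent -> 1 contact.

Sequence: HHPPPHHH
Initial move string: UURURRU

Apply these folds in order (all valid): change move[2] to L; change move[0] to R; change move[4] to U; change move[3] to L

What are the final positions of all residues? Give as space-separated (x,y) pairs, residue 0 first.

Answer: (0,0) (1,0) (1,1) (0,1) (-1,1) (-1,2) (0,2) (0,3)

Derivation:
Initial moves: UURURRU
Fold: move[2]->L => UULURRU (positions: [(0, 0), (0, 1), (0, 2), (-1, 2), (-1, 3), (0, 3), (1, 3), (1, 4)])
Fold: move[0]->R => RULURRU (positions: [(0, 0), (1, 0), (1, 1), (0, 1), (0, 2), (1, 2), (2, 2), (2, 3)])
Fold: move[4]->U => RULUURU (positions: [(0, 0), (1, 0), (1, 1), (0, 1), (0, 2), (0, 3), (1, 3), (1, 4)])
Fold: move[3]->L => RULLURU (positions: [(0, 0), (1, 0), (1, 1), (0, 1), (-1, 1), (-1, 2), (0, 2), (0, 3)])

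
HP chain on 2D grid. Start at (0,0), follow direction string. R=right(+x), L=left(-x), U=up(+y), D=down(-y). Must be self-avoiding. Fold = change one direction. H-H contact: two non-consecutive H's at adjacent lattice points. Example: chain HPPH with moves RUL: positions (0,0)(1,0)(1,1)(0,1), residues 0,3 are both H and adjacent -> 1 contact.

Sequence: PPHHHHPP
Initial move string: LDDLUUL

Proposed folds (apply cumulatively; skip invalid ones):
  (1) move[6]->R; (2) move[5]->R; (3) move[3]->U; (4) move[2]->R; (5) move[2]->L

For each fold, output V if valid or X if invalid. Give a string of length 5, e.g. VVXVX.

Initial: LDDLUUL -> [(0, 0), (-1, 0), (-1, -1), (-1, -2), (-2, -2), (-2, -1), (-2, 0), (-3, 0)]
Fold 1: move[6]->R => LDDLUUR INVALID (collision), skipped
Fold 2: move[5]->R => LDDLURL INVALID (collision), skipped
Fold 3: move[3]->U => LDDUUUL INVALID (collision), skipped
Fold 4: move[2]->R => LDRLUUL INVALID (collision), skipped
Fold 5: move[2]->L => LDLLUUL VALID

Answer: XXXXV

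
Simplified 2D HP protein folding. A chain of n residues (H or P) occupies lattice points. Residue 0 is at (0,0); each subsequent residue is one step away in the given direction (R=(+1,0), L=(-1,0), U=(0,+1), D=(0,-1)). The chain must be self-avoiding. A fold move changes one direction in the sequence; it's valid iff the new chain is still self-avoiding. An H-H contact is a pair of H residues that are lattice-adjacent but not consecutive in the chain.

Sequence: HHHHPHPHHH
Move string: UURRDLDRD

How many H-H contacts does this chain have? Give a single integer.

Answer: 2

Derivation:
Positions: [(0, 0), (0, 1), (0, 2), (1, 2), (2, 2), (2, 1), (1, 1), (1, 0), (2, 0), (2, -1)]
H-H contact: residue 0 @(0,0) - residue 7 @(1, 0)
H-H contact: residue 5 @(2,1) - residue 8 @(2, 0)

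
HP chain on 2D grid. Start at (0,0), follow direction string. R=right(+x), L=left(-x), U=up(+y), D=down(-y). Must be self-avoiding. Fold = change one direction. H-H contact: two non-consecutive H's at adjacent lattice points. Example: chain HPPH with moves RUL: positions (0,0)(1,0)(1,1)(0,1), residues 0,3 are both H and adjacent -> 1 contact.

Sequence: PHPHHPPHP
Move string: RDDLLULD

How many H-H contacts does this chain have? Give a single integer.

Positions: [(0, 0), (1, 0), (1, -1), (1, -2), (0, -2), (-1, -2), (-1, -1), (-2, -1), (-2, -2)]
No H-H contacts found.

Answer: 0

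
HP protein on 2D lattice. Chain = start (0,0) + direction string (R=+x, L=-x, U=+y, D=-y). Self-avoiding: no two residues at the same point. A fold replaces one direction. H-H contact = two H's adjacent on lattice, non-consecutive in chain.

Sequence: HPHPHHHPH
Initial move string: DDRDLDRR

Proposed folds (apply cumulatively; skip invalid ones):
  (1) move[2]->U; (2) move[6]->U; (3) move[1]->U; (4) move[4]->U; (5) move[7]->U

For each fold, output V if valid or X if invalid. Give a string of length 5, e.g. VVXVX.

Initial: DDRDLDRR -> [(0, 0), (0, -1), (0, -2), (1, -2), (1, -3), (0, -3), (0, -4), (1, -4), (2, -4)]
Fold 1: move[2]->U => DDUDLDRR INVALID (collision), skipped
Fold 2: move[6]->U => DDRDLDUR INVALID (collision), skipped
Fold 3: move[1]->U => DURDLDRR INVALID (collision), skipped
Fold 4: move[4]->U => DDRDUDRR INVALID (collision), skipped
Fold 5: move[7]->U => DDRDLDRU INVALID (collision), skipped

Answer: XXXXX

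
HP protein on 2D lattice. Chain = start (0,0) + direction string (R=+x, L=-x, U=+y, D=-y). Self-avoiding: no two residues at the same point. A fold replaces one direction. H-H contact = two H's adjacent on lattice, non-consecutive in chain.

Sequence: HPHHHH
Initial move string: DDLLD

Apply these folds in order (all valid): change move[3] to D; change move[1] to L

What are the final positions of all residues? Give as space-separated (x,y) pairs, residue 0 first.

Initial moves: DDLLD
Fold: move[3]->D => DDLDD (positions: [(0, 0), (0, -1), (0, -2), (-1, -2), (-1, -3), (-1, -4)])
Fold: move[1]->L => DLLDD (positions: [(0, 0), (0, -1), (-1, -1), (-2, -1), (-2, -2), (-2, -3)])

Answer: (0,0) (0,-1) (-1,-1) (-2,-1) (-2,-2) (-2,-3)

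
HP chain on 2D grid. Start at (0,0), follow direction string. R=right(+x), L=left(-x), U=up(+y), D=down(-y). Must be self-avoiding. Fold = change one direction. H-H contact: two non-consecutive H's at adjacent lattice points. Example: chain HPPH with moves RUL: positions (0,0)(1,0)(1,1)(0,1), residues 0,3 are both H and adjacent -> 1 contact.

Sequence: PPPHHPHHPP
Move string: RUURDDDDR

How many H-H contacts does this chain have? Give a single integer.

Answer: 0

Derivation:
Positions: [(0, 0), (1, 0), (1, 1), (1, 2), (2, 2), (2, 1), (2, 0), (2, -1), (2, -2), (3, -2)]
No H-H contacts found.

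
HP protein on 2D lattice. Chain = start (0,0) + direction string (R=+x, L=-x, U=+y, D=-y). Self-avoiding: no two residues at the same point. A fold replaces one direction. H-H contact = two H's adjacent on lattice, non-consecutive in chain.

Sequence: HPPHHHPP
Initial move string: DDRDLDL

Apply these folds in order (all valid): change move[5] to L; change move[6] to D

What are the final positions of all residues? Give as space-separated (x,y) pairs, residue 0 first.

Answer: (0,0) (0,-1) (0,-2) (1,-2) (1,-3) (0,-3) (-1,-3) (-1,-4)

Derivation:
Initial moves: DDRDLDL
Fold: move[5]->L => DDRDLLL (positions: [(0, 0), (0, -1), (0, -2), (1, -2), (1, -3), (0, -3), (-1, -3), (-2, -3)])
Fold: move[6]->D => DDRDLLD (positions: [(0, 0), (0, -1), (0, -2), (1, -2), (1, -3), (0, -3), (-1, -3), (-1, -4)])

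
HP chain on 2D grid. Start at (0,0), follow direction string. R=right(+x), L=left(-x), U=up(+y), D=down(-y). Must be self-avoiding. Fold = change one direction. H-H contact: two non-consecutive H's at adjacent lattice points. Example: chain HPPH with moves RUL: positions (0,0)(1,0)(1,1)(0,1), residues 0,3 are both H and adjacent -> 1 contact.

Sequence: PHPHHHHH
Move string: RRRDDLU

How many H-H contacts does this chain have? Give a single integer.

Positions: [(0, 0), (1, 0), (2, 0), (3, 0), (3, -1), (3, -2), (2, -2), (2, -1)]
H-H contact: residue 4 @(3,-1) - residue 7 @(2, -1)

Answer: 1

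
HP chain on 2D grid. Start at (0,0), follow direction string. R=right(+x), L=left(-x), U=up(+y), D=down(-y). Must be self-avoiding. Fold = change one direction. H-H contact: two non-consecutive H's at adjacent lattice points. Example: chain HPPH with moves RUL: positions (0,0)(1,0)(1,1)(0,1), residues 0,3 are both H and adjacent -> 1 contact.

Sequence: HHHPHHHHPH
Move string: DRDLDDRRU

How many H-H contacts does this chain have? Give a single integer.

Positions: [(0, 0), (0, -1), (1, -1), (1, -2), (0, -2), (0, -3), (0, -4), (1, -4), (2, -4), (2, -3)]
H-H contact: residue 1 @(0,-1) - residue 4 @(0, -2)

Answer: 1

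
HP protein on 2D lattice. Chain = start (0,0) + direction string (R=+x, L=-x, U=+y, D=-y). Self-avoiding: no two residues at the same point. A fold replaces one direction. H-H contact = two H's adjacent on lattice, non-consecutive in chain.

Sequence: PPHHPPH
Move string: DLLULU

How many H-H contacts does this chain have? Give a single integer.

Answer: 0

Derivation:
Positions: [(0, 0), (0, -1), (-1, -1), (-2, -1), (-2, 0), (-3, 0), (-3, 1)]
No H-H contacts found.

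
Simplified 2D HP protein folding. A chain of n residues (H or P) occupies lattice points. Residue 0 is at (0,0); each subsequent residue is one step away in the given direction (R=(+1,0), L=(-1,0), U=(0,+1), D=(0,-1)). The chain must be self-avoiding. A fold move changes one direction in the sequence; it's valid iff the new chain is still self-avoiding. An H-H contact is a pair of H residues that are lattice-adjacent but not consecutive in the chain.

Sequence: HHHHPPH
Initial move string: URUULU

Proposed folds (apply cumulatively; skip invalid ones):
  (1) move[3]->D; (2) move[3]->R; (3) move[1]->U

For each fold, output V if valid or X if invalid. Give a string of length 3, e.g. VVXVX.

Answer: XXV

Derivation:
Initial: URUULU -> [(0, 0), (0, 1), (1, 1), (1, 2), (1, 3), (0, 3), (0, 4)]
Fold 1: move[3]->D => URUDLU INVALID (collision), skipped
Fold 2: move[3]->R => URURLU INVALID (collision), skipped
Fold 3: move[1]->U => UUUULU VALID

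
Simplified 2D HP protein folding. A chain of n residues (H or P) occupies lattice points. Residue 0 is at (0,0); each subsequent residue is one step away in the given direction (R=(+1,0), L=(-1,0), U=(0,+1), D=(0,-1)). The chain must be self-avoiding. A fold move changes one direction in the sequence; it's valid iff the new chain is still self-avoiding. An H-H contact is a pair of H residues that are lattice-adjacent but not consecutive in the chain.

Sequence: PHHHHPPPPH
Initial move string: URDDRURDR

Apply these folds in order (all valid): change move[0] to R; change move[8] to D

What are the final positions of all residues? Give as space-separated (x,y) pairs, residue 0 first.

Answer: (0,0) (1,0) (2,0) (2,-1) (2,-2) (3,-2) (3,-1) (4,-1) (4,-2) (4,-3)

Derivation:
Initial moves: URDDRURDR
Fold: move[0]->R => RRDDRURDR (positions: [(0, 0), (1, 0), (2, 0), (2, -1), (2, -2), (3, -2), (3, -1), (4, -1), (4, -2), (5, -2)])
Fold: move[8]->D => RRDDRURDD (positions: [(0, 0), (1, 0), (2, 0), (2, -1), (2, -2), (3, -2), (3, -1), (4, -1), (4, -2), (4, -3)])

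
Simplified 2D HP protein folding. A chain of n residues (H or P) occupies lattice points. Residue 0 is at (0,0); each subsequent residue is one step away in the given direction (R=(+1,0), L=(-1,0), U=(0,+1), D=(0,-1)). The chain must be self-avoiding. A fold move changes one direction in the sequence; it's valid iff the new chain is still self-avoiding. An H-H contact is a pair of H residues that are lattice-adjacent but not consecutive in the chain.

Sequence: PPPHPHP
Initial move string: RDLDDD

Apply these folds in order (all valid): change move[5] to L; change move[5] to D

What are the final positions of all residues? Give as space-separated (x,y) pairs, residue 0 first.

Answer: (0,0) (1,0) (1,-1) (0,-1) (0,-2) (0,-3) (0,-4)

Derivation:
Initial moves: RDLDDD
Fold: move[5]->L => RDLDDL (positions: [(0, 0), (1, 0), (1, -1), (0, -1), (0, -2), (0, -3), (-1, -3)])
Fold: move[5]->D => RDLDDD (positions: [(0, 0), (1, 0), (1, -1), (0, -1), (0, -2), (0, -3), (0, -4)])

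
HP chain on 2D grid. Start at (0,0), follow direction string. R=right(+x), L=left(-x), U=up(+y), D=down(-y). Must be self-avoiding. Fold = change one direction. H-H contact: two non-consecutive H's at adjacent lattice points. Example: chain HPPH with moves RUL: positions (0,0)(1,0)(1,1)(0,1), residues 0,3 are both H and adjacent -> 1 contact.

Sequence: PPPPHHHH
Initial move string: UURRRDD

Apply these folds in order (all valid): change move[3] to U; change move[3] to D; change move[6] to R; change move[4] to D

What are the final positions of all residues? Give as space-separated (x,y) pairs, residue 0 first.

Answer: (0,0) (0,1) (0,2) (1,2) (1,1) (1,0) (1,-1) (2,-1)

Derivation:
Initial moves: UURRRDD
Fold: move[3]->U => UURURDD (positions: [(0, 0), (0, 1), (0, 2), (1, 2), (1, 3), (2, 3), (2, 2), (2, 1)])
Fold: move[3]->D => UURDRDD (positions: [(0, 0), (0, 1), (0, 2), (1, 2), (1, 1), (2, 1), (2, 0), (2, -1)])
Fold: move[6]->R => UURDRDR (positions: [(0, 0), (0, 1), (0, 2), (1, 2), (1, 1), (2, 1), (2, 0), (3, 0)])
Fold: move[4]->D => UURDDDR (positions: [(0, 0), (0, 1), (0, 2), (1, 2), (1, 1), (1, 0), (1, -1), (2, -1)])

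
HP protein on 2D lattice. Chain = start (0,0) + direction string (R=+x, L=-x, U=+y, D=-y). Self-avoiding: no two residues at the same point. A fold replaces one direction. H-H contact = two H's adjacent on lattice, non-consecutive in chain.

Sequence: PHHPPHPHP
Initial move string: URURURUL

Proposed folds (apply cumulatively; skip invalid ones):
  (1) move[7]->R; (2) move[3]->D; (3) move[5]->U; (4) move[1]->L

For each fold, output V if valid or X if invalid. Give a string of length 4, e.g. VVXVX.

Initial: URURURUL -> [(0, 0), (0, 1), (1, 1), (1, 2), (2, 2), (2, 3), (3, 3), (3, 4), (2, 4)]
Fold 1: move[7]->R => URURURUR VALID
Fold 2: move[3]->D => URUDURUR INVALID (collision), skipped
Fold 3: move[5]->U => URURUUUR VALID
Fold 4: move[1]->L => ULURUUUR VALID

Answer: VXVV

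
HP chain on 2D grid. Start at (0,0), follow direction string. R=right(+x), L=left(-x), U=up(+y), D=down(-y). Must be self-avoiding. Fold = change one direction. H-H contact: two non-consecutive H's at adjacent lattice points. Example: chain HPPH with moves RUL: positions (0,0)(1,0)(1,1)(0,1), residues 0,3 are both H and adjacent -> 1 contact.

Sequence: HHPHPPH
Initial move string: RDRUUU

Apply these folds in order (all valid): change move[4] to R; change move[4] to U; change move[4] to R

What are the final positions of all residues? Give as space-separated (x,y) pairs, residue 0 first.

Initial moves: RDRUUU
Fold: move[4]->R => RDRURU (positions: [(0, 0), (1, 0), (1, -1), (2, -1), (2, 0), (3, 0), (3, 1)])
Fold: move[4]->U => RDRUUU (positions: [(0, 0), (1, 0), (1, -1), (2, -1), (2, 0), (2, 1), (2, 2)])
Fold: move[4]->R => RDRURU (positions: [(0, 0), (1, 0), (1, -1), (2, -1), (2, 0), (3, 0), (3, 1)])

Answer: (0,0) (1,0) (1,-1) (2,-1) (2,0) (3,0) (3,1)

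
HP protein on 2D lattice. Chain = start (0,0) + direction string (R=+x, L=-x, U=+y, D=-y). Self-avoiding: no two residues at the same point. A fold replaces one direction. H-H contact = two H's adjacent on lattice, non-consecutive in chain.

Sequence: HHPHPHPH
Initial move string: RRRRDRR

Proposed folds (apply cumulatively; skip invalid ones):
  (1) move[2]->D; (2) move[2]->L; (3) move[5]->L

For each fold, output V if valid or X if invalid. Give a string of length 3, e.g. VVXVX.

Answer: VXX

Derivation:
Initial: RRRRDRR -> [(0, 0), (1, 0), (2, 0), (3, 0), (4, 0), (4, -1), (5, -1), (6, -1)]
Fold 1: move[2]->D => RRDRDRR VALID
Fold 2: move[2]->L => RRLRDRR INVALID (collision), skipped
Fold 3: move[5]->L => RRDRDLR INVALID (collision), skipped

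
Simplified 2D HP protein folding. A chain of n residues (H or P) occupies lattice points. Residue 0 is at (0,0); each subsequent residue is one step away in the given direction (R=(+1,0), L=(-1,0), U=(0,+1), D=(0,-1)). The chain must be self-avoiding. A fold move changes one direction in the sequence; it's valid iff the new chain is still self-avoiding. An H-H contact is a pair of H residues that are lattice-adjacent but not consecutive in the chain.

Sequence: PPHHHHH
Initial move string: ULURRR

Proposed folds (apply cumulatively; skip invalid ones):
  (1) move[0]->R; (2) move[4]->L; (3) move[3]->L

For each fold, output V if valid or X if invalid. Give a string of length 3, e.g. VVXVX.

Answer: XXX

Derivation:
Initial: ULURRR -> [(0, 0), (0, 1), (-1, 1), (-1, 2), (0, 2), (1, 2), (2, 2)]
Fold 1: move[0]->R => RLURRR INVALID (collision), skipped
Fold 2: move[4]->L => ULURLR INVALID (collision), skipped
Fold 3: move[3]->L => ULULRR INVALID (collision), skipped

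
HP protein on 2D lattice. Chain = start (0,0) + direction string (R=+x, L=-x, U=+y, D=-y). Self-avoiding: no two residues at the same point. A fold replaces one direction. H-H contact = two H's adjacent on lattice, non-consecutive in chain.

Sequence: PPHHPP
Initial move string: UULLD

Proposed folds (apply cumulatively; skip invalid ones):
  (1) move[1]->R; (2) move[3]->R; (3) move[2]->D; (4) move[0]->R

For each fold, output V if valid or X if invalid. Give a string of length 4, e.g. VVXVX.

Answer: XXXV

Derivation:
Initial: UULLD -> [(0, 0), (0, 1), (0, 2), (-1, 2), (-2, 2), (-2, 1)]
Fold 1: move[1]->R => URLLD INVALID (collision), skipped
Fold 2: move[3]->R => UULRD INVALID (collision), skipped
Fold 3: move[2]->D => UUDLD INVALID (collision), skipped
Fold 4: move[0]->R => RULLD VALID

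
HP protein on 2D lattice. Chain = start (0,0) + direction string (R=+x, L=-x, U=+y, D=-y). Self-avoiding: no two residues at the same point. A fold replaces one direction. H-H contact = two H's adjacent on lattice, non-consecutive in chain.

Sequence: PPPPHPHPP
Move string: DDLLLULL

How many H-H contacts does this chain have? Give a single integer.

Positions: [(0, 0), (0, -1), (0, -2), (-1, -2), (-2, -2), (-3, -2), (-3, -1), (-4, -1), (-5, -1)]
No H-H contacts found.

Answer: 0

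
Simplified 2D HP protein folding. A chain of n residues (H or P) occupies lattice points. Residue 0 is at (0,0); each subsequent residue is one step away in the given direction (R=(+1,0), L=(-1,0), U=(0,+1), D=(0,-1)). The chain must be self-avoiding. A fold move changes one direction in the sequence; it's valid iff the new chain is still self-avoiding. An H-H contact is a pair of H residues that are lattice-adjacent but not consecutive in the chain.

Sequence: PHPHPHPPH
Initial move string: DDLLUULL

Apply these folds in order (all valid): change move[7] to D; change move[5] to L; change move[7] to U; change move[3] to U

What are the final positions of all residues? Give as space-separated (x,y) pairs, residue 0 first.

Answer: (0,0) (0,-1) (0,-2) (-1,-2) (-1,-1) (-1,0) (-2,0) (-3,0) (-3,1)

Derivation:
Initial moves: DDLLUULL
Fold: move[7]->D => DDLLUULD (positions: [(0, 0), (0, -1), (0, -2), (-1, -2), (-2, -2), (-2, -1), (-2, 0), (-3, 0), (-3, -1)])
Fold: move[5]->L => DDLLULLD (positions: [(0, 0), (0, -1), (0, -2), (-1, -2), (-2, -2), (-2, -1), (-3, -1), (-4, -1), (-4, -2)])
Fold: move[7]->U => DDLLULLU (positions: [(0, 0), (0, -1), (0, -2), (-1, -2), (-2, -2), (-2, -1), (-3, -1), (-4, -1), (-4, 0)])
Fold: move[3]->U => DDLUULLU (positions: [(0, 0), (0, -1), (0, -2), (-1, -2), (-1, -1), (-1, 0), (-2, 0), (-3, 0), (-3, 1)])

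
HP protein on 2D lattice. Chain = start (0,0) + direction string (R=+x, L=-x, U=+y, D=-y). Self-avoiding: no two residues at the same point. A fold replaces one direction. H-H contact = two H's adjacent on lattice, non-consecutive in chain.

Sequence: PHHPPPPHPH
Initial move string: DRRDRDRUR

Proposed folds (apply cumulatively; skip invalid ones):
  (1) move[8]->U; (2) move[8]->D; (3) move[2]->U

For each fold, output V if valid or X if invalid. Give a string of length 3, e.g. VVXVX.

Answer: VXX

Derivation:
Initial: DRRDRDRUR -> [(0, 0), (0, -1), (1, -1), (2, -1), (2, -2), (3, -2), (3, -3), (4, -3), (4, -2), (5, -2)]
Fold 1: move[8]->U => DRRDRDRUU VALID
Fold 2: move[8]->D => DRRDRDRUD INVALID (collision), skipped
Fold 3: move[2]->U => DRUDRDRUU INVALID (collision), skipped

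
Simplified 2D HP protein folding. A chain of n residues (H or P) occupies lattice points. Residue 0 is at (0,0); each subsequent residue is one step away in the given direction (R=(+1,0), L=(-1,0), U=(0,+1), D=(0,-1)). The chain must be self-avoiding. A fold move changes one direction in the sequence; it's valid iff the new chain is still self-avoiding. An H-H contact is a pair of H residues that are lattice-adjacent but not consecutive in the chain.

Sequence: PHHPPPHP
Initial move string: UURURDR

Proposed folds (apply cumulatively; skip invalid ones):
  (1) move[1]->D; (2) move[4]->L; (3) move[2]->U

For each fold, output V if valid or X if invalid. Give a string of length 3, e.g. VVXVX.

Initial: UURURDR -> [(0, 0), (0, 1), (0, 2), (1, 2), (1, 3), (2, 3), (2, 2), (3, 2)]
Fold 1: move[1]->D => UDRURDR INVALID (collision), skipped
Fold 2: move[4]->L => UURULDR INVALID (collision), skipped
Fold 3: move[2]->U => UUUURDR VALID

Answer: XXV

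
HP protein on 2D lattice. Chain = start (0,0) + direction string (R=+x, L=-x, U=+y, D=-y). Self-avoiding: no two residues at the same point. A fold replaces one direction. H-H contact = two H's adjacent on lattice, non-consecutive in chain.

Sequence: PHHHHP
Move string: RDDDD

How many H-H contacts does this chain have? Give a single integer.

Answer: 0

Derivation:
Positions: [(0, 0), (1, 0), (1, -1), (1, -2), (1, -3), (1, -4)]
No H-H contacts found.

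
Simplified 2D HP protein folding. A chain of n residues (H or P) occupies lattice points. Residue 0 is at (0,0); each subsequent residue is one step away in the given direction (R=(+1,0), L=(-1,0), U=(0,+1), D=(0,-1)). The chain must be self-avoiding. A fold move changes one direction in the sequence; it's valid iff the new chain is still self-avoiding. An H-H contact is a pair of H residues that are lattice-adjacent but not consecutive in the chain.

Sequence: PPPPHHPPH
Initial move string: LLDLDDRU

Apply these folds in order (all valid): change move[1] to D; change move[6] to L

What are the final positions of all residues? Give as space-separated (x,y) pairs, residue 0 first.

Initial moves: LLDLDDRU
Fold: move[1]->D => LDDLDDRU (positions: [(0, 0), (-1, 0), (-1, -1), (-1, -2), (-2, -2), (-2, -3), (-2, -4), (-1, -4), (-1, -3)])
Fold: move[6]->L => LDDLDDLU (positions: [(0, 0), (-1, 0), (-1, -1), (-1, -2), (-2, -2), (-2, -3), (-2, -4), (-3, -4), (-3, -3)])

Answer: (0,0) (-1,0) (-1,-1) (-1,-2) (-2,-2) (-2,-3) (-2,-4) (-3,-4) (-3,-3)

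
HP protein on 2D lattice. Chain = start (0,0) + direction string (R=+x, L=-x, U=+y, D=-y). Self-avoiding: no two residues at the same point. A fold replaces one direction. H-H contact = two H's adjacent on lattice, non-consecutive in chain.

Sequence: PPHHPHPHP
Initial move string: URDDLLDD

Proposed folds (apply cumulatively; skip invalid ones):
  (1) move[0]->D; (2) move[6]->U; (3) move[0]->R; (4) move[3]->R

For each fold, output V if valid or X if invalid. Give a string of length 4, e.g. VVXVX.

Answer: VXVX

Derivation:
Initial: URDDLLDD -> [(0, 0), (0, 1), (1, 1), (1, 0), (1, -1), (0, -1), (-1, -1), (-1, -2), (-1, -3)]
Fold 1: move[0]->D => DRDDLLDD VALID
Fold 2: move[6]->U => DRDDLLUD INVALID (collision), skipped
Fold 3: move[0]->R => RRDDLLDD VALID
Fold 4: move[3]->R => RRDRLLDD INVALID (collision), skipped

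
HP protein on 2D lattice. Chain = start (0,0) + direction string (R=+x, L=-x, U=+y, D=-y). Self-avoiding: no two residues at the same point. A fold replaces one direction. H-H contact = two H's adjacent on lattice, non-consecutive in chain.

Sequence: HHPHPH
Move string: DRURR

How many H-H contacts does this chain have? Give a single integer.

Answer: 1

Derivation:
Positions: [(0, 0), (0, -1), (1, -1), (1, 0), (2, 0), (3, 0)]
H-H contact: residue 0 @(0,0) - residue 3 @(1, 0)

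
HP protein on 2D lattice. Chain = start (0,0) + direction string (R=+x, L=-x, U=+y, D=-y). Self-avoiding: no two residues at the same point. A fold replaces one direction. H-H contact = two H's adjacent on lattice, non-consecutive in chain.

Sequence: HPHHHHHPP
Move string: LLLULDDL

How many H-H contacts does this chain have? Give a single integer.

Answer: 1

Derivation:
Positions: [(0, 0), (-1, 0), (-2, 0), (-3, 0), (-3, 1), (-4, 1), (-4, 0), (-4, -1), (-5, -1)]
H-H contact: residue 3 @(-3,0) - residue 6 @(-4, 0)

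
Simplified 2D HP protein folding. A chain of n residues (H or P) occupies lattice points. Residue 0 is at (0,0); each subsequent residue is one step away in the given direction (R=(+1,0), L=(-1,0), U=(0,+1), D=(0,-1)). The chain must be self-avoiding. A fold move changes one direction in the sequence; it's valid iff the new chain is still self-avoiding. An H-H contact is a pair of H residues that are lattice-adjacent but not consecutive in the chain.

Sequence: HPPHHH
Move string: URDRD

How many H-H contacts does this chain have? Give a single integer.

Answer: 1

Derivation:
Positions: [(0, 0), (0, 1), (1, 1), (1, 0), (2, 0), (2, -1)]
H-H contact: residue 0 @(0,0) - residue 3 @(1, 0)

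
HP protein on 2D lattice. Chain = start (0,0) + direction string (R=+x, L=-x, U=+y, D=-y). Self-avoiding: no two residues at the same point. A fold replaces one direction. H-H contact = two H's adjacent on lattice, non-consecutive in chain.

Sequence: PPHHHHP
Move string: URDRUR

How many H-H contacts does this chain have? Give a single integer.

Positions: [(0, 0), (0, 1), (1, 1), (1, 0), (2, 0), (2, 1), (3, 1)]
H-H contact: residue 2 @(1,1) - residue 5 @(2, 1)

Answer: 1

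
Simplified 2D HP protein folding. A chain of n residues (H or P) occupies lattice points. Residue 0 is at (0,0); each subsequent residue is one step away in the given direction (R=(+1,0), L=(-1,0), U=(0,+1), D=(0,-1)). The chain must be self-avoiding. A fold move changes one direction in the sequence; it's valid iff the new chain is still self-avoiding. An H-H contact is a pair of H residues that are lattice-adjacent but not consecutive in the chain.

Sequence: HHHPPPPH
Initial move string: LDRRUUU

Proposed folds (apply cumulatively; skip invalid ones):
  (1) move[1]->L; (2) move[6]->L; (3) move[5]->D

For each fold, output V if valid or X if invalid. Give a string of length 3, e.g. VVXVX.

Answer: XVX

Derivation:
Initial: LDRRUUU -> [(0, 0), (-1, 0), (-1, -1), (0, -1), (1, -1), (1, 0), (1, 1), (1, 2)]
Fold 1: move[1]->L => LLRRUUU INVALID (collision), skipped
Fold 2: move[6]->L => LDRRUUL VALID
Fold 3: move[5]->D => LDRRUDL INVALID (collision), skipped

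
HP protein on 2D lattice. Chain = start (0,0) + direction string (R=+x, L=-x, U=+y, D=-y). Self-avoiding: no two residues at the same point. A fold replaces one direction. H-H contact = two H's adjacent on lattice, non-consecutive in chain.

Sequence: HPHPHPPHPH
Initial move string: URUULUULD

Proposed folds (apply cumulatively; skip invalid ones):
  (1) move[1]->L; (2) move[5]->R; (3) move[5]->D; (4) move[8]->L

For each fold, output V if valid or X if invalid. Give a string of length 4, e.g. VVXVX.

Initial: URUULUULD -> [(0, 0), (0, 1), (1, 1), (1, 2), (1, 3), (0, 3), (0, 4), (0, 5), (-1, 5), (-1, 4)]
Fold 1: move[1]->L => ULUULUULD VALID
Fold 2: move[5]->R => ULUULRULD INVALID (collision), skipped
Fold 3: move[5]->D => ULUULDULD INVALID (collision), skipped
Fold 4: move[8]->L => ULUULUULL VALID

Answer: VXXV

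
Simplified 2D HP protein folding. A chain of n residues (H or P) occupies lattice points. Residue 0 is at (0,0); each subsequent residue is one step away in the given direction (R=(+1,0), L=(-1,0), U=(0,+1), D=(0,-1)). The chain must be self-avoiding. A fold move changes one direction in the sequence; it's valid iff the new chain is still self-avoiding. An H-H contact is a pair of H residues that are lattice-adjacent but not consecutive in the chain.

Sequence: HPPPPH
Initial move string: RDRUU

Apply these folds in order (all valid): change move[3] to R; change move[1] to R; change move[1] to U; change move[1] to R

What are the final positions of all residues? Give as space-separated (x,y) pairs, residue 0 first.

Initial moves: RDRUU
Fold: move[3]->R => RDRRU (positions: [(0, 0), (1, 0), (1, -1), (2, -1), (3, -1), (3, 0)])
Fold: move[1]->R => RRRRU (positions: [(0, 0), (1, 0), (2, 0), (3, 0), (4, 0), (4, 1)])
Fold: move[1]->U => RURRU (positions: [(0, 0), (1, 0), (1, 1), (2, 1), (3, 1), (3, 2)])
Fold: move[1]->R => RRRRU (positions: [(0, 0), (1, 0), (2, 0), (3, 0), (4, 0), (4, 1)])

Answer: (0,0) (1,0) (2,0) (3,0) (4,0) (4,1)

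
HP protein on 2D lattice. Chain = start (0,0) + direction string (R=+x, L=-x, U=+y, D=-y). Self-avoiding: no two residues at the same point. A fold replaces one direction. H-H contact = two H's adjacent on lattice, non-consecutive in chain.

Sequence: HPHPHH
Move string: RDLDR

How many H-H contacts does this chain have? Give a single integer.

Answer: 1

Derivation:
Positions: [(0, 0), (1, 0), (1, -1), (0, -1), (0, -2), (1, -2)]
H-H contact: residue 2 @(1,-1) - residue 5 @(1, -2)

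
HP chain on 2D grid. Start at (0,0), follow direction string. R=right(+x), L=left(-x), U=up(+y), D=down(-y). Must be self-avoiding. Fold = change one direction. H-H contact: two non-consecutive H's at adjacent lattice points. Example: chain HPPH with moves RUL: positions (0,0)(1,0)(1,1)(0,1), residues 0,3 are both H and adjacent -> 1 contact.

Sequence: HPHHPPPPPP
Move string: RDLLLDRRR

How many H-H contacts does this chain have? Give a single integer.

Positions: [(0, 0), (1, 0), (1, -1), (0, -1), (-1, -1), (-2, -1), (-2, -2), (-1, -2), (0, -2), (1, -2)]
H-H contact: residue 0 @(0,0) - residue 3 @(0, -1)

Answer: 1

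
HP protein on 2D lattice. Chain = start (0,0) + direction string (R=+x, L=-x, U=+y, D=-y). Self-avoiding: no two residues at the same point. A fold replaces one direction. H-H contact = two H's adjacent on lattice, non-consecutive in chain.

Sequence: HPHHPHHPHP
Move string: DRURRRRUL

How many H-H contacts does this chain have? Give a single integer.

Answer: 1

Derivation:
Positions: [(0, 0), (0, -1), (1, -1), (1, 0), (2, 0), (3, 0), (4, 0), (5, 0), (5, 1), (4, 1)]
H-H contact: residue 0 @(0,0) - residue 3 @(1, 0)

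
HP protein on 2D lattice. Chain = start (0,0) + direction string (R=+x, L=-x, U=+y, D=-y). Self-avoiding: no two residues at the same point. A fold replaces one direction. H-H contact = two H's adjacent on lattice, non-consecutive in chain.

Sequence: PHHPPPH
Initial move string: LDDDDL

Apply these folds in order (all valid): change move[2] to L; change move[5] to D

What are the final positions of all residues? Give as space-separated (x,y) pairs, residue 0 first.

Initial moves: LDDDDL
Fold: move[2]->L => LDLDDL (positions: [(0, 0), (-1, 0), (-1, -1), (-2, -1), (-2, -2), (-2, -3), (-3, -3)])
Fold: move[5]->D => LDLDDD (positions: [(0, 0), (-1, 0), (-1, -1), (-2, -1), (-2, -2), (-2, -3), (-2, -4)])

Answer: (0,0) (-1,0) (-1,-1) (-2,-1) (-2,-2) (-2,-3) (-2,-4)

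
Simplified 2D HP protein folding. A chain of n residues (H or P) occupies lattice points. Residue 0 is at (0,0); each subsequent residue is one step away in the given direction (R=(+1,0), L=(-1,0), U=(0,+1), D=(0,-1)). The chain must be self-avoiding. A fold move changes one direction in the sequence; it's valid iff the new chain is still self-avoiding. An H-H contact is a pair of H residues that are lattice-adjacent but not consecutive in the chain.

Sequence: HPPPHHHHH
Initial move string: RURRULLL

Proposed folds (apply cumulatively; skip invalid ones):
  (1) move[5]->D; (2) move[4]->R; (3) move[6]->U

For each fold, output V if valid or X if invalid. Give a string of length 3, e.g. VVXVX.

Initial: RURRULLL -> [(0, 0), (1, 0), (1, 1), (2, 1), (3, 1), (3, 2), (2, 2), (1, 2), (0, 2)]
Fold 1: move[5]->D => RURRUDLL INVALID (collision), skipped
Fold 2: move[4]->R => RURRRLLL INVALID (collision), skipped
Fold 3: move[6]->U => RURRULUL VALID

Answer: XXV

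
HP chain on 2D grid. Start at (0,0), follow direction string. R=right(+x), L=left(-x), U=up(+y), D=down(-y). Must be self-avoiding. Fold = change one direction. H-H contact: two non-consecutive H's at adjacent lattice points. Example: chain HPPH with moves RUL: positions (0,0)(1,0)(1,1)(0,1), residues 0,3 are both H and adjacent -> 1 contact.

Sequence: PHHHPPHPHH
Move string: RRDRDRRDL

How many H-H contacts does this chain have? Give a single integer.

Answer: 1

Derivation:
Positions: [(0, 0), (1, 0), (2, 0), (2, -1), (3, -1), (3, -2), (4, -2), (5, -2), (5, -3), (4, -3)]
H-H contact: residue 6 @(4,-2) - residue 9 @(4, -3)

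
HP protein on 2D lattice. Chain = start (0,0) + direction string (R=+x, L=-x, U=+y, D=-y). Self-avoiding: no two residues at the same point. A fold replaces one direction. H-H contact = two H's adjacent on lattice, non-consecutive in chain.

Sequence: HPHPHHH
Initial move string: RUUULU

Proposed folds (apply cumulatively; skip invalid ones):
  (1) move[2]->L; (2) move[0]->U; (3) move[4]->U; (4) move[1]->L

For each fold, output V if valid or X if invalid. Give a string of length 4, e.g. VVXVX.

Initial: RUUULU -> [(0, 0), (1, 0), (1, 1), (1, 2), (1, 3), (0, 3), (0, 4)]
Fold 1: move[2]->L => RULULU VALID
Fold 2: move[0]->U => UULULU VALID
Fold 3: move[4]->U => UULUUU VALID
Fold 4: move[1]->L => ULLUUU VALID

Answer: VVVV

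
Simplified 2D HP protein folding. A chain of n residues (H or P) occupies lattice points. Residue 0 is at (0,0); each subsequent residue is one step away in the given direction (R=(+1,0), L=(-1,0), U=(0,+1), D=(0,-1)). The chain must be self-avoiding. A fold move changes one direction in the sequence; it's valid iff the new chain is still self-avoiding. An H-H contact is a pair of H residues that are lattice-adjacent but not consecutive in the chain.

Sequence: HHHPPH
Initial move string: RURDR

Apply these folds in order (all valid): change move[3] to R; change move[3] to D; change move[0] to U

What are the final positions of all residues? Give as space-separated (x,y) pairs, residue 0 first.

Answer: (0,0) (0,1) (0,2) (1,2) (1,1) (2,1)

Derivation:
Initial moves: RURDR
Fold: move[3]->R => RURRR (positions: [(0, 0), (1, 0), (1, 1), (2, 1), (3, 1), (4, 1)])
Fold: move[3]->D => RURDR (positions: [(0, 0), (1, 0), (1, 1), (2, 1), (2, 0), (3, 0)])
Fold: move[0]->U => UURDR (positions: [(0, 0), (0, 1), (0, 2), (1, 2), (1, 1), (2, 1)])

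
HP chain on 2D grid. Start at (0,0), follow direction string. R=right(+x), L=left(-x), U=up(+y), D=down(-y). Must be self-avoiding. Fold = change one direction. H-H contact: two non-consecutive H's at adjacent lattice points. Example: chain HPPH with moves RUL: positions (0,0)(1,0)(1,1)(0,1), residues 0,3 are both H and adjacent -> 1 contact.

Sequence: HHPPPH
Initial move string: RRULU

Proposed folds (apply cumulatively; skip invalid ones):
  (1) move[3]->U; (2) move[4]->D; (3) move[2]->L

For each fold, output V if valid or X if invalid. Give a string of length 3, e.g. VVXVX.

Answer: VXX

Derivation:
Initial: RRULU -> [(0, 0), (1, 0), (2, 0), (2, 1), (1, 1), (1, 2)]
Fold 1: move[3]->U => RRUUU VALID
Fold 2: move[4]->D => RRUUD INVALID (collision), skipped
Fold 3: move[2]->L => RRLUU INVALID (collision), skipped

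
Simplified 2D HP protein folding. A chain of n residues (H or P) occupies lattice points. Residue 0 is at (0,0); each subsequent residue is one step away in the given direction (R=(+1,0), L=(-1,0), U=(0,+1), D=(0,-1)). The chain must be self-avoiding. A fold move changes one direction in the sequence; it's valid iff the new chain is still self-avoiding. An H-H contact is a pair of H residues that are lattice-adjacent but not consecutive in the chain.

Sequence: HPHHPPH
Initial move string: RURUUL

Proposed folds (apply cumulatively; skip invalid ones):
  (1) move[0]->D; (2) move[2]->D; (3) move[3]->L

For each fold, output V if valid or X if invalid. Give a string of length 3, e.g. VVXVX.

Answer: XXX

Derivation:
Initial: RURUUL -> [(0, 0), (1, 0), (1, 1), (2, 1), (2, 2), (2, 3), (1, 3)]
Fold 1: move[0]->D => DURUUL INVALID (collision), skipped
Fold 2: move[2]->D => RUDUUL INVALID (collision), skipped
Fold 3: move[3]->L => RURLUL INVALID (collision), skipped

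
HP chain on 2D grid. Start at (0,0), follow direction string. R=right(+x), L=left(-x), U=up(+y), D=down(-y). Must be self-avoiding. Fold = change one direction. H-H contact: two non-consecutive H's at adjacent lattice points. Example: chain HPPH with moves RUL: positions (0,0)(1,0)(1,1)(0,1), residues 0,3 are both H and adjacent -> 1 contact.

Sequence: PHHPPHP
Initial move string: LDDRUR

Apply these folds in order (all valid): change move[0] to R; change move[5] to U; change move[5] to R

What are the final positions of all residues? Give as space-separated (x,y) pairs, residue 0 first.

Initial moves: LDDRUR
Fold: move[0]->R => RDDRUR (positions: [(0, 0), (1, 0), (1, -1), (1, -2), (2, -2), (2, -1), (3, -1)])
Fold: move[5]->U => RDDRUU (positions: [(0, 0), (1, 0), (1, -1), (1, -2), (2, -2), (2, -1), (2, 0)])
Fold: move[5]->R => RDDRUR (positions: [(0, 0), (1, 0), (1, -1), (1, -2), (2, -2), (2, -1), (3, -1)])

Answer: (0,0) (1,0) (1,-1) (1,-2) (2,-2) (2,-1) (3,-1)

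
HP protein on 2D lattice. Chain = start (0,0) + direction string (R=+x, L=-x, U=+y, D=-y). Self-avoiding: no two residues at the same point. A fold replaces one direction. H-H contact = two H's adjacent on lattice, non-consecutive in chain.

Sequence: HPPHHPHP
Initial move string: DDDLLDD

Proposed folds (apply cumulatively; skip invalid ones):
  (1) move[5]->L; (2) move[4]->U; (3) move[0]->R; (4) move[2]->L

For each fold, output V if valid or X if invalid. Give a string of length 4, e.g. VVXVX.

Answer: VVVV

Derivation:
Initial: DDDLLDD -> [(0, 0), (0, -1), (0, -2), (0, -3), (-1, -3), (-2, -3), (-2, -4), (-2, -5)]
Fold 1: move[5]->L => DDDLLLD VALID
Fold 2: move[4]->U => DDDLULD VALID
Fold 3: move[0]->R => RDDLULD VALID
Fold 4: move[2]->L => RDLLULD VALID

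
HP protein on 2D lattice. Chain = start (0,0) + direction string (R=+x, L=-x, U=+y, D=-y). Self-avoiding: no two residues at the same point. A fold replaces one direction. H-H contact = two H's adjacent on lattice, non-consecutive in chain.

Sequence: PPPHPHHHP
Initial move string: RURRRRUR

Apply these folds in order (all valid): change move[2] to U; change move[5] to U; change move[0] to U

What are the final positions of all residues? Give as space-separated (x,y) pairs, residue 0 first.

Answer: (0,0) (0,1) (0,2) (0,3) (1,3) (2,3) (2,4) (2,5) (3,5)

Derivation:
Initial moves: RURRRRUR
Fold: move[2]->U => RUURRRUR (positions: [(0, 0), (1, 0), (1, 1), (1, 2), (2, 2), (3, 2), (4, 2), (4, 3), (5, 3)])
Fold: move[5]->U => RUURRUUR (positions: [(0, 0), (1, 0), (1, 1), (1, 2), (2, 2), (3, 2), (3, 3), (3, 4), (4, 4)])
Fold: move[0]->U => UUURRUUR (positions: [(0, 0), (0, 1), (0, 2), (0, 3), (1, 3), (2, 3), (2, 4), (2, 5), (3, 5)])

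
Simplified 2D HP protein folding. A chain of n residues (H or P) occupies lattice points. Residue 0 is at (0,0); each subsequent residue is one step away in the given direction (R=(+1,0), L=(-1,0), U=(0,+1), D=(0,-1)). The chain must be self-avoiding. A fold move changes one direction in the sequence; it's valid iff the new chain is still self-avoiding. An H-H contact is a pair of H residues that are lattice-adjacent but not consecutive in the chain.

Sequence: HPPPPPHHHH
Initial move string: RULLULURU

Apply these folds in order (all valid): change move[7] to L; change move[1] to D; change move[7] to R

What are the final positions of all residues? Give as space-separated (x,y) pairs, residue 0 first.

Initial moves: RULLULURU
Fold: move[7]->L => RULLULULU (positions: [(0, 0), (1, 0), (1, 1), (0, 1), (-1, 1), (-1, 2), (-2, 2), (-2, 3), (-3, 3), (-3, 4)])
Fold: move[1]->D => RDLLULULU (positions: [(0, 0), (1, 0), (1, -1), (0, -1), (-1, -1), (-1, 0), (-2, 0), (-2, 1), (-3, 1), (-3, 2)])
Fold: move[7]->R => RDLLULURU (positions: [(0, 0), (1, 0), (1, -1), (0, -1), (-1, -1), (-1, 0), (-2, 0), (-2, 1), (-1, 1), (-1, 2)])

Answer: (0,0) (1,0) (1,-1) (0,-1) (-1,-1) (-1,0) (-2,0) (-2,1) (-1,1) (-1,2)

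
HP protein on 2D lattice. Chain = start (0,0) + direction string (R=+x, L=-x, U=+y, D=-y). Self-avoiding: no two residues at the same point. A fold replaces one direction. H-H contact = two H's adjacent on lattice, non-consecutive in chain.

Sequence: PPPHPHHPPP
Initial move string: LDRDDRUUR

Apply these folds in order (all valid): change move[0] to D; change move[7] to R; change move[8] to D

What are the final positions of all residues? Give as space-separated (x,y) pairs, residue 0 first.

Answer: (0,0) (0,-1) (0,-2) (1,-2) (1,-3) (1,-4) (2,-4) (2,-3) (3,-3) (3,-4)

Derivation:
Initial moves: LDRDDRUUR
Fold: move[0]->D => DDRDDRUUR (positions: [(0, 0), (0, -1), (0, -2), (1, -2), (1, -3), (1, -4), (2, -4), (2, -3), (2, -2), (3, -2)])
Fold: move[7]->R => DDRDDRURR (positions: [(0, 0), (0, -1), (0, -2), (1, -2), (1, -3), (1, -4), (2, -4), (2, -3), (3, -3), (4, -3)])
Fold: move[8]->D => DDRDDRURD (positions: [(0, 0), (0, -1), (0, -2), (1, -2), (1, -3), (1, -4), (2, -4), (2, -3), (3, -3), (3, -4)])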